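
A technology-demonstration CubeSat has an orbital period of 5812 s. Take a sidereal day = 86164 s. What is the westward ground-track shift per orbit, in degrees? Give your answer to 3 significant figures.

During one orbit Earth rotates (5812.0 / 86164) × 360° = 24.28°.

24.3°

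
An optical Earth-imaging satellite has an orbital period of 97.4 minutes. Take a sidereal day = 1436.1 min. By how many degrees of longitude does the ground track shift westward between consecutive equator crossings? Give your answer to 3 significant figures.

T = 97.4 min = 5844.0 s.
During one orbit Earth rotates (5844.0 / 86166) × 360° = 24.42°.

24.4°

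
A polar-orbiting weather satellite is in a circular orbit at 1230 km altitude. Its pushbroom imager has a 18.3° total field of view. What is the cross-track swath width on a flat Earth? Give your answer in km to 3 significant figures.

396 km

Half-angle = 18.3°/2 = 9.15°.
Swath width ≈ 2h·tan(θ/2) = 2 × 1230 × tan(9.15°) = 396.2 km.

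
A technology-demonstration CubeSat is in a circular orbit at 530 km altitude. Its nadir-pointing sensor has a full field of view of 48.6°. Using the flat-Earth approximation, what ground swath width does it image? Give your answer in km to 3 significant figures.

479 km

Half-angle = 48.6°/2 = 24.3°.
Swath width ≈ 2h·tan(θ/2) = 2 × 530 × tan(24.3°) = 478.6 km.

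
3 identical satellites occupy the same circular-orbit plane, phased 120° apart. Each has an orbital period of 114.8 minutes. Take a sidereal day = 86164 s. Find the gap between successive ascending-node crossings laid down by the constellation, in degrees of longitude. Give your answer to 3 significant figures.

9.59°

T = 114.8 min = 6888.0 s.
Single-satellite node shift = (6888.0/86164) × 360° = 28.78°.
With 3 satellites evenly phased, successive equator crossings are 28.78/3 = 9.593° apart.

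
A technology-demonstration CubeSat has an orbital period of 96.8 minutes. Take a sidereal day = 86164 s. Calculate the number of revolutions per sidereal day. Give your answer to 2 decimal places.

14.84

T = 96.8 min = 5808.0 s.
Orbits per sidereal day = 86164 / 5808.0 = 14.835.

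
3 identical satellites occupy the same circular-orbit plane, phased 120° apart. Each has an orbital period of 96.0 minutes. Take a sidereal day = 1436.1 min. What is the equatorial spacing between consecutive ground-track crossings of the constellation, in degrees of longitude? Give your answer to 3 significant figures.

8.02°

T = 96.0 min = 5760.0 s.
Single-satellite node shift = (5760.0/86166) × 360° = 24.07°.
With 3 satellites evenly phased, successive equator crossings are 24.07/3 = 8.022° apart.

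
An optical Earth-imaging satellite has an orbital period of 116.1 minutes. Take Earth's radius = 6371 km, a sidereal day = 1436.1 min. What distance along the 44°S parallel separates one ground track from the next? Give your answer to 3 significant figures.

T = 116.1 min = 6966.0 s.
Node shift per orbit = (6966.0/86166) × 360° = 29.10°.
Equatorial spacing = 29.10 × 111.2 km/° = 3236 km.
At 44° latitude, spacing = 3236 × cos(44°) = 2328 km.

2330 km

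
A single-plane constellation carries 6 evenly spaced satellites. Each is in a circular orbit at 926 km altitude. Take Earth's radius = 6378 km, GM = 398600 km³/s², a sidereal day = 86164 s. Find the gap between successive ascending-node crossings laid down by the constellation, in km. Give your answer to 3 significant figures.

482 km

Semi-major axis a = 6378 + 926 = 7304 km. Period T = 2π√(a³/μ) = 2π√(7304³/398600) = 6212.3 s = 103.54 min.
Single-satellite node shift = (6212.3/86164) × 360° = 25.96°.
With 6 satellites evenly phased, successive equator crossings are 25.96/6 = 4.326° apart.
That is 4.326 × 111.3 = 482 km at the equator.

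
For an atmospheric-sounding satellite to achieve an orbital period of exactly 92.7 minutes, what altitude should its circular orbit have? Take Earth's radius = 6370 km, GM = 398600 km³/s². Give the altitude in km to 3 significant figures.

T = 92.7 min = 5562.0 s.
From T = 2π√(a³/μ): a = (μ T²/4π²)^(1/3) = (398600 × 5562.0² / 4π²)^(1/3) = 6785 km.
Altitude h = a − R = 6785 − 6370 = 415 km.

415 km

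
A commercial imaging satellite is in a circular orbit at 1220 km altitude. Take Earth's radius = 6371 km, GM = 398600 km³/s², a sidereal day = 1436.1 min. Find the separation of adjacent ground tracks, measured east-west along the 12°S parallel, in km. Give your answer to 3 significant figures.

2990 km

Semi-major axis a = 6371 + 1220 = 7591 km. Period T = 2π√(a³/μ) = 2π√(7591³/398600) = 6582.0 s = 109.70 min.
Node shift per orbit = (6582.0/86166) × 360° = 27.50°.
Equatorial spacing = 27.50 × 111.2 km/° = 3058 km.
At 12° latitude, spacing = 3058 × cos(12°) = 2991 km.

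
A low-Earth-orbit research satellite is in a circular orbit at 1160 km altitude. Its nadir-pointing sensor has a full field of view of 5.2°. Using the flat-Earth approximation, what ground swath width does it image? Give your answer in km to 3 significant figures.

Half-angle = 5.2°/2 = 2.6°.
Swath width ≈ 2h·tan(θ/2) = 2 × 1160 × tan(2.6°) = 105.4 km.

105 km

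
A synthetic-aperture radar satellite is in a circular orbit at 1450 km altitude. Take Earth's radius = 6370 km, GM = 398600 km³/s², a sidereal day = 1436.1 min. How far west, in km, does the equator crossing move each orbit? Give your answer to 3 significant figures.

Semi-major axis a = 6370 + 1450 = 7820 km. Period T = 2π√(a³/μ) = 2π√(7820³/398600) = 6882.1 s = 114.70 min.
During one orbit Earth rotates (6882.1 / 86166) × 360° = 28.75°.
At the equator that is 28.75° × (2π·6370/360) km/° = 28.75 × 111.2 = 3197 km.

3200 km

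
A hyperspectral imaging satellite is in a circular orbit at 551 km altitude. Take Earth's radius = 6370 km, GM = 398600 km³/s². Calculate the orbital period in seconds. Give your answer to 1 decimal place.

5730.1 seconds

Semi-major axis a = 6370 + 551 = 6921 km. Period T = 2π√(a³/μ) = 2π√(6921³/398600) = 5730.1 s = 95.50 min.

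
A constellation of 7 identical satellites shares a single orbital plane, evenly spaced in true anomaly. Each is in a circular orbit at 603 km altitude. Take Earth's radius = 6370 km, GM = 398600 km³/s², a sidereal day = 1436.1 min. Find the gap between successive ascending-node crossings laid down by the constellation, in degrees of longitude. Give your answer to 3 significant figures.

Semi-major axis a = 6370 + 603 = 6973 km. Period T = 2π√(a³/μ) = 2π√(6973³/398600) = 5794.8 s = 96.58 min.
Single-satellite node shift = (5794.8/86166) × 360° = 24.21°.
With 7 satellites evenly phased, successive equator crossings are 24.21/7 = 3.459° apart.

3.46°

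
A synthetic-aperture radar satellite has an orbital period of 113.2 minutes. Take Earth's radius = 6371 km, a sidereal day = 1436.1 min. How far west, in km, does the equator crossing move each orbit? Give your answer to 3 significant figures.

T = 113.2 min = 6792.0 s.
During one orbit Earth rotates (6792.0 / 86166) × 360° = 28.38°.
At the equator that is 28.38° × (2π·6371/360) km/° = 28.38 × 111.2 = 3155 km.

3160 km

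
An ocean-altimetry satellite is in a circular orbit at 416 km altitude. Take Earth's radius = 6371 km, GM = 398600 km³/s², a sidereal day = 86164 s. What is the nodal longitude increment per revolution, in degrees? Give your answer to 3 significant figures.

23.2°

Semi-major axis a = 6371 + 416 = 6787 km. Period T = 2π√(a³/μ) = 2π√(6787³/398600) = 5564.5 s = 92.74 min.
During one orbit Earth rotates (5564.5 / 86164) × 360° = 23.25°.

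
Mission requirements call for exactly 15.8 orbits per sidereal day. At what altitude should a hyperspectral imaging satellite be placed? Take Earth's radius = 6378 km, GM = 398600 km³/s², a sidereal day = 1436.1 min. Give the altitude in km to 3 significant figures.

318 km

Required period T = 86166 / 15.8 = 5453.5 s.
From T = 2π√(a³/μ): a = (μ T²/4π²)^(1/3) = (398600 × 5453.5² / 4π²)^(1/3) = 6696 km.
Altitude h = a − R = 6696 − 6378 = 318 km.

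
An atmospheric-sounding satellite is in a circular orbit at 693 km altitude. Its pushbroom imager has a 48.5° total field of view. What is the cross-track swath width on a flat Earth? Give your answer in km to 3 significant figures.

624 km

Half-angle = 48.5°/2 = 24.25°.
Swath width ≈ 2h·tan(θ/2) = 2 × 693 × tan(24.25°) = 624.3 km.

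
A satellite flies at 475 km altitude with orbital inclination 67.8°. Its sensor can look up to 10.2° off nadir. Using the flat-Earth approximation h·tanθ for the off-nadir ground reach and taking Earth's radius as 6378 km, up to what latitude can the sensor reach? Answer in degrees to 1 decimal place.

For a prograde orbit the ground track reaches latitude ±i = ±67.8°.
Sensor half-swath on the ground ≈ 475·tan(10.2°) = 85 km = 0.77° of latitude.
Maximum observable latitude ≈ 67.8 + 0.77 = 68.6°.

68.6°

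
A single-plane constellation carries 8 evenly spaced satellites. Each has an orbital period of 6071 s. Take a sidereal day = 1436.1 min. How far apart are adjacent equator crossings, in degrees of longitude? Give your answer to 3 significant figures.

Single-satellite node shift = (6071.0/86166) × 360° = 25.36°.
With 8 satellites evenly phased, successive equator crossings are 25.36/8 = 3.171° apart.

3.17°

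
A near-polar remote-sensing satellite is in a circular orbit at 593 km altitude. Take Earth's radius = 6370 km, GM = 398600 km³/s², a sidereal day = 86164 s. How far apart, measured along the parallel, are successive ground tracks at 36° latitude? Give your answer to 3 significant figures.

2170 km

Semi-major axis a = 6370 + 593 = 6963 km. Period T = 2π√(a³/μ) = 2π√(6963³/398600) = 5782.4 s = 96.37 min.
Node shift per orbit = (5782.4/86164) × 360° = 24.16°.
Equatorial spacing = 24.16 × 111.2 km/° = 2686 km.
At 36° latitude, spacing = 2686 × cos(36°) = 2173 km.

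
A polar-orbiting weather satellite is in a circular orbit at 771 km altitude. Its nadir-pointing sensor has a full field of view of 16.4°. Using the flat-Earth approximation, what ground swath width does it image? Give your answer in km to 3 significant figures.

Half-angle = 16.4°/2 = 8.2°.
Swath width ≈ 2h·tan(θ/2) = 2 × 771 × tan(8.2°) = 222.2 km.

222 km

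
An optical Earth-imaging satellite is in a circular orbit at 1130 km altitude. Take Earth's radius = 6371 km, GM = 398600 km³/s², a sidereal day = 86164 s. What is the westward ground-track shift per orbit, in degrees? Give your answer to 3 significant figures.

27.0°

Semi-major axis a = 6371 + 1130 = 7501 km. Period T = 2π√(a³/μ) = 2π√(7501³/398600) = 6465.3 s = 107.76 min.
During one orbit Earth rotates (6465.3 / 86164) × 360° = 27.01°.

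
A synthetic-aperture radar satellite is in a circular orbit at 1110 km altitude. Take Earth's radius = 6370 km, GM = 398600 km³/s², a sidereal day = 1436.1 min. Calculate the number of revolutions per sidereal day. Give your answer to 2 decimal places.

13.38

Semi-major axis a = 6370 + 1110 = 7480 km. Period T = 2π√(a³/μ) = 2π√(7480³/398600) = 6438.2 s = 107.30 min.
Orbits per sidereal day = 86166 / 6438.2 = 13.384.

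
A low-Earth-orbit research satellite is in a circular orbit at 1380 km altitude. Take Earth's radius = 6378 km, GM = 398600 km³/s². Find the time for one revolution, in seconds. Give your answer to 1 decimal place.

6800.4 seconds

Semi-major axis a = 6378 + 1380 = 7758 km. Period T = 2π√(a³/μ) = 2π√(7758³/398600) = 6800.4 s = 113.34 min.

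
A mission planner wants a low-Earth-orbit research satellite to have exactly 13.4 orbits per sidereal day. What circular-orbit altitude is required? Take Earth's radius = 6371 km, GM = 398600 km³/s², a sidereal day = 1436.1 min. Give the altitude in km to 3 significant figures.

Required period T = 86166 / 13.4 = 6430.3 s.
From T = 2π√(a³/μ): a = (μ T²/4π²)^(1/3) = (398600 × 6430.3² / 4π²)^(1/3) = 7474 km.
Altitude h = a − R = 7474 − 6371 = 1103 km.

1100 km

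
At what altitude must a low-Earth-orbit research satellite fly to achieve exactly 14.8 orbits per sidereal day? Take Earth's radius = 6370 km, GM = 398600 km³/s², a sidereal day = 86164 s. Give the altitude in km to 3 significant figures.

625 km

Required period T = 86164 / 14.8 = 5821.9 s.
From T = 2π√(a³/μ): a = (μ T²/4π²)^(1/3) = (398600 × 5821.9² / 4π²)^(1/3) = 6995 km.
Altitude h = a − R = 6995 − 6370 = 625 km.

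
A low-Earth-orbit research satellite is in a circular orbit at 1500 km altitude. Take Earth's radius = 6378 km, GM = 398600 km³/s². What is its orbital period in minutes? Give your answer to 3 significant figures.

Semi-major axis a = 6378 + 1500 = 7878 km. Period T = 2π√(a³/μ) = 2π√(7878³/398600) = 6958.8 s = 115.98 min.

116 min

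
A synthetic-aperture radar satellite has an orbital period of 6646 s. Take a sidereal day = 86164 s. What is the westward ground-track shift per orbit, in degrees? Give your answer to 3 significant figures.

During one orbit Earth rotates (6646.0 / 86164) × 360° = 27.77°.

27.8°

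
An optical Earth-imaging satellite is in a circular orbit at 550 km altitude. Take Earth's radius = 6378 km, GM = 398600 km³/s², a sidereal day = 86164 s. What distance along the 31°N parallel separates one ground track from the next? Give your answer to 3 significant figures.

Semi-major axis a = 6378 + 550 = 6928 km. Period T = 2π√(a³/μ) = 2π√(6928³/398600) = 5738.8 s = 95.65 min.
Node shift per orbit = (5738.8/86164) × 360° = 23.98°.
Equatorial spacing = 23.98 × 111.3 km/° = 2669 km.
At 31° latitude, spacing = 2669 × cos(31°) = 2288 km.

2290 km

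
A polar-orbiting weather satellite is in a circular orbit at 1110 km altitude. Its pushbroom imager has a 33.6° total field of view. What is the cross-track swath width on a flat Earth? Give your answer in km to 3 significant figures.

670 km

Half-angle = 33.6°/2 = 16.8°.
Swath width ≈ 2h·tan(θ/2) = 2 × 1110 × tan(16.8°) = 670.3 km.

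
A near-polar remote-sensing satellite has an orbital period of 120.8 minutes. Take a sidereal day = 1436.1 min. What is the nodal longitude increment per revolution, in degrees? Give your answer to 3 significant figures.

30.3°

T = 120.8 min = 7248.0 s.
During one orbit Earth rotates (7248.0 / 86166) × 360° = 30.28°.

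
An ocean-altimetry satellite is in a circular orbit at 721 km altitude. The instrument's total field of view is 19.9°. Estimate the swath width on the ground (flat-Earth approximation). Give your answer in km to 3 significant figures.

Half-angle = 19.9°/2 = 9.95°.
Swath width ≈ 2h·tan(θ/2) = 2 × 721 × tan(9.95°) = 253.0 km.

253 km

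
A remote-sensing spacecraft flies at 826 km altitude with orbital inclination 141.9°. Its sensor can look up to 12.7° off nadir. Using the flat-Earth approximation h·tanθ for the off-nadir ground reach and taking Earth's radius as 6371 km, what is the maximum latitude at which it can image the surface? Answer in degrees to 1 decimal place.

Retrograde orbit: the ground track reaches ±(180° − i) = ±(180 − 141.9) = ±38.1°.
Sensor half-swath on the ground ≈ 826·tan(12.7°) = 186 km = 1.67° of latitude.
Maximum observable latitude ≈ 38.1 + 1.67 = 39.8°.

39.8°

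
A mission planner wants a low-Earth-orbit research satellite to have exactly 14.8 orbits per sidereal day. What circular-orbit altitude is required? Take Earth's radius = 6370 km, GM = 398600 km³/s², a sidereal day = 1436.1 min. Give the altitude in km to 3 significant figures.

Required period T = 86166 / 14.8 = 5822.0 s.
From T = 2π√(a³/μ): a = (μ T²/4π²)^(1/3) = (398600 × 5822.0² / 4π²)^(1/3) = 6995 km.
Altitude h = a − R = 6995 − 6370 = 625 km.

625 km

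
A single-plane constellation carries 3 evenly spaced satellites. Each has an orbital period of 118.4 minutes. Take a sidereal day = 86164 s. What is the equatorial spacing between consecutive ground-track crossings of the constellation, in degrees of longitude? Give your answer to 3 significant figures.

T = 118.4 min = 7104.0 s.
Single-satellite node shift = (7104.0/86164) × 360° = 29.68°.
With 3 satellites evenly phased, successive equator crossings are 29.68/3 = 9.894° apart.

9.89°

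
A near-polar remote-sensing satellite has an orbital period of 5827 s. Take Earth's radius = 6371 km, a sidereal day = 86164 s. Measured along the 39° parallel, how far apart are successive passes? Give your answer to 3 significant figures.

2100 km

Node shift per orbit = (5827.0/86164) × 360° = 24.35°.
Equatorial spacing = 24.35 × 111.2 km/° = 2707 km.
At 39° latitude, spacing = 2707 × cos(39°) = 2104 km.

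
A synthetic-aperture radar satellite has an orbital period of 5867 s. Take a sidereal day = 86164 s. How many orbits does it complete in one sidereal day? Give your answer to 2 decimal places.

Orbits per sidereal day = 86164 / 5867.0 = 14.686.

14.69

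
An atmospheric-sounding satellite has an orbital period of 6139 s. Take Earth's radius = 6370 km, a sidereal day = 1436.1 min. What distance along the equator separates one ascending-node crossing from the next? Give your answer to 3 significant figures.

During one orbit Earth rotates (6139.0 / 86166) × 360° = 25.65°.
At the equator that is 25.65° × (2π·6370/360) km/° = 25.65 × 111.2 = 2852 km.

2850 km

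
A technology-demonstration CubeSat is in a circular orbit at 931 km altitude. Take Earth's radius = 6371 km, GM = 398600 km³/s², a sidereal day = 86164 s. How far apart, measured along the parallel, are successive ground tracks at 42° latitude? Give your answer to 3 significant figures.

2140 km

Semi-major axis a = 6371 + 931 = 7302 km. Period T = 2π√(a³/μ) = 2π√(7302³/398600) = 6209.7 s = 103.50 min.
Node shift per orbit = (6209.7/86164) × 360° = 25.94°.
Equatorial spacing = 25.94 × 111.2 km/° = 2885 km.
At 42° latitude, spacing = 2885 × cos(42°) = 2144 km.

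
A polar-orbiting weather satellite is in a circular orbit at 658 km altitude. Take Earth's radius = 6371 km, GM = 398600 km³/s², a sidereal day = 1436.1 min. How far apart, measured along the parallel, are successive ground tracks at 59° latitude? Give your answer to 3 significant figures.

1400 km

Semi-major axis a = 6371 + 658 = 7029 km. Period T = 2π√(a³/μ) = 2π√(7029³/398600) = 5864.8 s = 97.75 min.
Node shift per orbit = (5864.8/86166) × 360° = 24.50°.
Equatorial spacing = 24.50 × 111.2 km/° = 2725 km.
At 59° latitude, spacing = 2725 × cos(59°) = 1403 km.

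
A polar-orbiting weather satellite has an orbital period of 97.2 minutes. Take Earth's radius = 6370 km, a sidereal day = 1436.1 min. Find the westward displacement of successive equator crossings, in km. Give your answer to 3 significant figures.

2710 km

T = 97.2 min = 5832.0 s.
During one orbit Earth rotates (5832.0 / 86166) × 360° = 24.37°.
At the equator that is 24.37° × (2π·6370/360) km/° = 24.37 × 111.2 = 2709 km.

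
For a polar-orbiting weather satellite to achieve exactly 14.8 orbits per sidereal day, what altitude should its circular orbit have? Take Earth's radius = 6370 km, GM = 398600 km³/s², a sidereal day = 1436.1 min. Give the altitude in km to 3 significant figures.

625 km

Required period T = 86166 / 14.8 = 5822.0 s.
From T = 2π√(a³/μ): a = (μ T²/4π²)^(1/3) = (398600 × 5822.0² / 4π²)^(1/3) = 6995 km.
Altitude h = a − R = 6995 − 6370 = 625 km.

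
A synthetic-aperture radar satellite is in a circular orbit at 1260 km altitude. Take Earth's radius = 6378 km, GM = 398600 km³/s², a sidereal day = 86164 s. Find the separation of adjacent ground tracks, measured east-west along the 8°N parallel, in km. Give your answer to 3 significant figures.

Semi-major axis a = 6378 + 1260 = 7638 km. Period T = 2π√(a³/μ) = 2π√(7638³/398600) = 6643.3 s = 110.72 min.
Node shift per orbit = (6643.3/86164) × 360° = 27.76°.
Equatorial spacing = 27.76 × 111.3 km/° = 3090 km.
At 8° latitude, spacing = 3090 × cos(8°) = 3060 km.

3060 km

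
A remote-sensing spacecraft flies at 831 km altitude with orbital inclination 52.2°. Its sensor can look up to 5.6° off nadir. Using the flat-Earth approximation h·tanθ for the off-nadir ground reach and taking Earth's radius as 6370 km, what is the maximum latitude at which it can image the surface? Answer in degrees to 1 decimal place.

For a prograde orbit the ground track reaches latitude ±i = ±52.2°.
Sensor half-swath on the ground ≈ 831·tan(5.6°) = 81 km = 0.73° of latitude.
Maximum observable latitude ≈ 52.2 + 0.73 = 52.9°.

52.9°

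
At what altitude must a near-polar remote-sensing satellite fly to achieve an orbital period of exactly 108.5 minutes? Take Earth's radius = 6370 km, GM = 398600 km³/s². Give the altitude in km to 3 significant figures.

1170 km

T = 108.5 min = 6510.0 s.
From T = 2π√(a³/μ): a = (μ T²/4π²)^(1/3) = (398600 × 6510.0² / 4π²)^(1/3) = 7536 km.
Altitude h = a − R = 7536 − 6370 = 1166 km.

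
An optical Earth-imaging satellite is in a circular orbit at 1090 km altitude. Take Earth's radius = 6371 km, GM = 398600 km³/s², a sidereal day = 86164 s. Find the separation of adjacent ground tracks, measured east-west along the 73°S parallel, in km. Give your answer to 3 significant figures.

Semi-major axis a = 6371 + 1090 = 7461 km. Period T = 2π√(a³/μ) = 2π√(7461³/398600) = 6413.7 s = 106.89 min.
Node shift per orbit = (6413.7/86164) × 360° = 26.80°.
Equatorial spacing = 26.80 × 111.2 km/° = 2980 km.
At 73° latitude, spacing = 2980 × cos(73°) = 871 km.

871 km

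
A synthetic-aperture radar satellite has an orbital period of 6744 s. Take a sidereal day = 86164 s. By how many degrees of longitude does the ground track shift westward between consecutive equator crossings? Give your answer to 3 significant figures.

During one orbit Earth rotates (6744.0 / 86164) × 360° = 28.18°.

28.2°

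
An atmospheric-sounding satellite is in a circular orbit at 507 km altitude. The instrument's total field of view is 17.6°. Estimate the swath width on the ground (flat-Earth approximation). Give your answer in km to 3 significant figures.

157 km

Half-angle = 17.6°/2 = 8.8°.
Swath width ≈ 2h·tan(θ/2) = 2 × 507 × tan(8.8°) = 157.0 km.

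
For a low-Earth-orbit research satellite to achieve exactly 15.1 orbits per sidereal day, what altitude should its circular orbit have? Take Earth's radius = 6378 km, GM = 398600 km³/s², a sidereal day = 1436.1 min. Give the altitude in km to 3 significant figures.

Required period T = 86166 / 15.1 = 5706.4 s.
From T = 2π√(a³/μ): a = (μ T²/4π²)^(1/3) = (398600 × 5706.4² / 4π²)^(1/3) = 6902 km.
Altitude h = a − R = 6902 − 6378 = 524 km.

524 km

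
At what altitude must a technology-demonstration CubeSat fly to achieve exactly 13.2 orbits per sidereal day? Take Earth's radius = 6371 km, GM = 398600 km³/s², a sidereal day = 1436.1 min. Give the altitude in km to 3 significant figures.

Required period T = 86166 / 13.2 = 6527.7 s.
From T = 2π√(a³/μ): a = (μ T²/4π²)^(1/3) = (398600 × 6527.7² / 4π²)^(1/3) = 7549 km.
Altitude h = a − R = 7549 − 6371 = 1178 km.

1180 km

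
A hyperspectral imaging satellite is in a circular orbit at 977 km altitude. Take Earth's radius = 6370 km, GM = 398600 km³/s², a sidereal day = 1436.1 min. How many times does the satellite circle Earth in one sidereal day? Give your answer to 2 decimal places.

Semi-major axis a = 6370 + 977 = 7347 km. Period T = 2π√(a³/μ) = 2π√(7347³/398600) = 6267.2 s = 104.45 min.
Orbits per sidereal day = 86166 / 6267.2 = 13.749.

13.75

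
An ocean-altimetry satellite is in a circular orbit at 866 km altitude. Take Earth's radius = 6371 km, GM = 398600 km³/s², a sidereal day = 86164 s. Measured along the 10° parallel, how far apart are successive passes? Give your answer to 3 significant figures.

Semi-major axis a = 6371 + 866 = 7237 km. Period T = 2π√(a³/μ) = 2π√(7237³/398600) = 6127.0 s = 102.12 min.
Node shift per orbit = (6127.0/86164) × 360° = 25.60°.
Equatorial spacing = 25.60 × 111.2 km/° = 2846 km.
At 10° latitude, spacing = 2846 × cos(10°) = 2803 km.

2800 km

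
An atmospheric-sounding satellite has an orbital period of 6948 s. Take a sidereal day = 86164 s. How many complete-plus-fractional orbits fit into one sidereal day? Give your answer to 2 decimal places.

12.40

Orbits per sidereal day = 86164 / 6948.0 = 12.401.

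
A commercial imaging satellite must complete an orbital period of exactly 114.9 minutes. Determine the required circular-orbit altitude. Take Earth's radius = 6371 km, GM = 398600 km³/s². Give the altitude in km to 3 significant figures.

1460 km

T = 114.9 min = 6894.0 s.
From T = 2π√(a³/μ): a = (μ T²/4π²)^(1/3) = (398600 × 6894.0² / 4π²)^(1/3) = 7829 km.
Altitude h = a − R = 7829 − 6371 = 1458 km.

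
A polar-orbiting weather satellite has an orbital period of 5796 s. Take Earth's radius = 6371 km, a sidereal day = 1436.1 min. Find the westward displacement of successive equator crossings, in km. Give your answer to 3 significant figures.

During one orbit Earth rotates (5796.0 / 86166) × 360° = 24.22°.
At the equator that is 24.22° × (2π·6371/360) km/° = 24.22 × 111.2 = 2693 km.

2690 km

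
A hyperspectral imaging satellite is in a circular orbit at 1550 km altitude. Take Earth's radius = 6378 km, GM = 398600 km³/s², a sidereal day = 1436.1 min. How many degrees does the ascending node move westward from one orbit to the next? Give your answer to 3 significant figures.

Semi-major axis a = 6378 + 1550 = 7928 km. Period T = 2π√(a³/μ) = 2π√(7928³/398600) = 7025.2 s = 117.09 min.
During one orbit Earth rotates (7025.2 / 86166) × 360° = 29.35°.

29.4°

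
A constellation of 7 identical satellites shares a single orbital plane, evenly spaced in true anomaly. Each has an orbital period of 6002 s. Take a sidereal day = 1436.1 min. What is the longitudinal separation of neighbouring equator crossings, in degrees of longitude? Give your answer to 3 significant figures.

Single-satellite node shift = (6002.0/86166) × 360° = 25.08°.
With 7 satellites evenly phased, successive equator crossings are 25.08/7 = 3.582° apart.

3.58°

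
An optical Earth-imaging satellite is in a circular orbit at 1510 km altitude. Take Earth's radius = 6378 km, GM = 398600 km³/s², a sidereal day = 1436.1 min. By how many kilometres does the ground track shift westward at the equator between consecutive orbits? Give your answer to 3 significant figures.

3240 km

Semi-major axis a = 6378 + 1510 = 7888 km. Period T = 2π√(a³/μ) = 2π√(7888³/398600) = 6972.1 s = 116.20 min.
During one orbit Earth rotates (6972.1 / 86166) × 360° = 29.13°.
At the equator that is 29.13° × (2π·6378/360) km/° = 29.13 × 111.3 = 3243 km.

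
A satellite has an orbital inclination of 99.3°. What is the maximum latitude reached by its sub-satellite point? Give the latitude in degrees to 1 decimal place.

80.7°

Retrograde orbit: the ground track reaches ±(180° − i) = ±(180 − 99.3) = ±80.7°.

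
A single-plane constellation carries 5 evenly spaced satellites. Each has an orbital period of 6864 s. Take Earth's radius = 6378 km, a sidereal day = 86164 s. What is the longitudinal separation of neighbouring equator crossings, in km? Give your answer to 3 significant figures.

Single-satellite node shift = (6864.0/86164) × 360° = 28.68°.
With 5 satellites evenly phased, successive equator crossings are 28.68/5 = 5.736° apart.
That is 5.736 × 111.3 = 638 km at the equator.

638 km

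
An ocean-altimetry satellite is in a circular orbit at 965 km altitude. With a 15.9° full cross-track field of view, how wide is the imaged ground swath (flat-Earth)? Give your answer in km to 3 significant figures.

Half-angle = 15.9°/2 = 7.95°.
Swath width ≈ 2h·tan(θ/2) = 2 × 965 × tan(7.95°) = 269.5 km.

270 km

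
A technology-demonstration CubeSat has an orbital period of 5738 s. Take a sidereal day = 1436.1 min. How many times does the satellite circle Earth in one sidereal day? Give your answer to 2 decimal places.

15.02

Orbits per sidereal day = 86166 / 5738.0 = 15.017.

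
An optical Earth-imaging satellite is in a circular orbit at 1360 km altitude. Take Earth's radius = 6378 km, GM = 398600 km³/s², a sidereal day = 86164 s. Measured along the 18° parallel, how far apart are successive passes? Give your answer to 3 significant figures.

3000 km

Semi-major axis a = 6378 + 1360 = 7738 km. Period T = 2π√(a³/μ) = 2π√(7738³/398600) = 6774.1 s = 112.90 min.
Node shift per orbit = (6774.1/86164) × 360° = 28.30°.
Equatorial spacing = 28.30 × 111.3 km/° = 3151 km.
At 18° latitude, spacing = 3151 × cos(18°) = 2996 km.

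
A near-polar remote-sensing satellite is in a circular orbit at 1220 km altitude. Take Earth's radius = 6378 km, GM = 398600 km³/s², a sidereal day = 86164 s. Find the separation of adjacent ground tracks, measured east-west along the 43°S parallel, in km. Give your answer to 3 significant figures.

Semi-major axis a = 6378 + 1220 = 7598 km. Period T = 2π√(a³/μ) = 2π√(7598³/398600) = 6591.1 s = 109.85 min.
Node shift per orbit = (6591.1/86164) × 360° = 27.54°.
Equatorial spacing = 27.54 × 111.3 km/° = 3065 km.
At 43° latitude, spacing = 3065 × cos(43°) = 2242 km.

2240 km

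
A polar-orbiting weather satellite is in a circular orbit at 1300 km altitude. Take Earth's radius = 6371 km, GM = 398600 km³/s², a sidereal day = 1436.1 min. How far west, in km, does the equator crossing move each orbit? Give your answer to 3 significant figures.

Semi-major axis a = 6371 + 1300 = 7671 km. Period T = 2π√(a³/μ) = 2π√(7671³/398600) = 6686.4 s = 111.44 min.
During one orbit Earth rotates (6686.4 / 86166) × 360° = 27.94°.
At the equator that is 27.94° × (2π·6371/360) km/° = 27.94 × 111.2 = 3106 km.

3110 km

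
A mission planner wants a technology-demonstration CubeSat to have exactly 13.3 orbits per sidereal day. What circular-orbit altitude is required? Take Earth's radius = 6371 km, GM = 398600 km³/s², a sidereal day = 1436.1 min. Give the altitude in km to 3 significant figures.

Required period T = 86166 / 13.3 = 6478.6 s.
From T = 2π√(a³/μ): a = (μ T²/4π²)^(1/3) = (398600 × 6478.6² / 4π²)^(1/3) = 7511 km.
Altitude h = a − R = 7511 − 6371 = 1140 km.

1140 km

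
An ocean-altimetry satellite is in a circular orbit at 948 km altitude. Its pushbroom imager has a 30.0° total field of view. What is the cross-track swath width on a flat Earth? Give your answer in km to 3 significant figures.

Half-angle = 30.0°/2 = 15°.
Swath width ≈ 2h·tan(θ/2) = 2 × 948 × tan(15°) = 508.0 km.

508 km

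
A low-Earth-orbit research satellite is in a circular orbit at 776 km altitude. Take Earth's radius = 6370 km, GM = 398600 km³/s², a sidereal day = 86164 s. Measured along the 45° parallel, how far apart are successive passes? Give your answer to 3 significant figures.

1970 km

Semi-major axis a = 6370 + 776 = 7146 km. Period T = 2π√(a³/μ) = 2π√(7146³/398600) = 6011.8 s = 100.20 min.
Node shift per orbit = (6011.8/86164) × 360° = 25.12°.
Equatorial spacing = 25.12 × 111.2 km/° = 2793 km.
At 45° latitude, spacing = 2793 × cos(45°) = 1975 km.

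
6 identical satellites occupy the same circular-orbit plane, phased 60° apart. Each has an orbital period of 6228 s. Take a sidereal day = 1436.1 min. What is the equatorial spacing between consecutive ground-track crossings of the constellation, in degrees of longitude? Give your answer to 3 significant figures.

4.34°

Single-satellite node shift = (6228.0/86166) × 360° = 26.02°.
With 6 satellites evenly phased, successive equator crossings are 26.02/6 = 4.337° apart.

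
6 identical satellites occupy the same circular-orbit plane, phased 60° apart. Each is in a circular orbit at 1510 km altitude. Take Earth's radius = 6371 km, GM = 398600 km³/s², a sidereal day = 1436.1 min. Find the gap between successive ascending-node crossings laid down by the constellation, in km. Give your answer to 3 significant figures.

539 km

Semi-major axis a = 6371 + 1510 = 7881 km. Period T = 2π√(a³/μ) = 2π√(7881³/398600) = 6962.8 s = 116.05 min.
Single-satellite node shift = (6962.8/86166) × 360° = 29.09°.
With 6 satellites evenly phased, successive equator crossings are 29.09/6 = 4.848° apart.
That is 4.848 × 111.2 = 539 km at the equator.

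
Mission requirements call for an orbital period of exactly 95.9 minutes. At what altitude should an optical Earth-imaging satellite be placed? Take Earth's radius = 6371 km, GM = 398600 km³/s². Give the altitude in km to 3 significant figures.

569 km

T = 95.9 min = 5754.0 s.
From T = 2π√(a³/μ): a = (μ T²/4π²)^(1/3) = (398600 × 5754.0² / 4π²)^(1/3) = 6940 km.
Altitude h = a − R = 6940 − 6371 = 569 km.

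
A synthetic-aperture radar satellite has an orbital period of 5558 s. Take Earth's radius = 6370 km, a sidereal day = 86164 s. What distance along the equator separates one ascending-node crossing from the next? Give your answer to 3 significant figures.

2580 km

During one orbit Earth rotates (5558.0 / 86164) × 360° = 23.22°.
At the equator that is 23.22° × (2π·6370/360) km/° = 23.22 × 111.2 = 2582 km.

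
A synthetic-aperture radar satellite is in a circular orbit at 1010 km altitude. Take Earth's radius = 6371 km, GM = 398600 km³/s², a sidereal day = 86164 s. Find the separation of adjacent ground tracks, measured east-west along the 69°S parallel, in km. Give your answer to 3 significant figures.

Semi-major axis a = 6371 + 1010 = 7381 km. Period T = 2π√(a³/μ) = 2π√(7381³/398600) = 6310.8 s = 105.18 min.
Node shift per orbit = (6310.8/86164) × 360° = 26.37°.
Equatorial spacing = 26.37 × 111.2 km/° = 2932 km.
At 69° latitude, spacing = 2932 × cos(69°) = 1051 km.

1050 km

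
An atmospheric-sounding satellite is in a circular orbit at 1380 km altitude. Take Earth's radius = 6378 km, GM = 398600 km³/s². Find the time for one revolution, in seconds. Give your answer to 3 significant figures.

Semi-major axis a = 6378 + 1380 = 7758 km. Period T = 2π√(a³/μ) = 2π√(7758³/398600) = 6800.4 s = 113.34 min.

6800 seconds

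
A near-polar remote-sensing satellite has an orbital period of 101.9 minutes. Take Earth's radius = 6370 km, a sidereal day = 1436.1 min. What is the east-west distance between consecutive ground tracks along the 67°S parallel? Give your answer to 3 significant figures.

1110 km

T = 101.9 min = 6114.0 s.
Node shift per orbit = (6114.0/86166) × 360° = 25.54°.
Equatorial spacing = 25.54 × 111.2 km/° = 2840 km.
At 67° latitude, spacing = 2840 × cos(67°) = 1110 km.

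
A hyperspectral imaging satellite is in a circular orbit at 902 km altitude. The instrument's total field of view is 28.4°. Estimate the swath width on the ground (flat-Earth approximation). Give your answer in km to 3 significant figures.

Half-angle = 28.4°/2 = 14.2°.
Swath width ≈ 2h·tan(θ/2) = 2 × 902 × tan(14.2°) = 456.5 km.

456 km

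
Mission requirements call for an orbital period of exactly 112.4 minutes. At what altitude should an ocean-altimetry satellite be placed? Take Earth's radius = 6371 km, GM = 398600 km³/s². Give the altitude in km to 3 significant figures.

1340 km

T = 112.4 min = 6744.0 s.
From T = 2π√(a³/μ): a = (μ T²/4π²)^(1/3) = (398600 × 6744.0² / 4π²)^(1/3) = 7715 km.
Altitude h = a − R = 7715 − 6371 = 1344 km.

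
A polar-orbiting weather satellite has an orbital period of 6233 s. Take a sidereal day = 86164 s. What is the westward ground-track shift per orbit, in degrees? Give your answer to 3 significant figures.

26.0°

During one orbit Earth rotates (6233.0 / 86164) × 360° = 26.04°.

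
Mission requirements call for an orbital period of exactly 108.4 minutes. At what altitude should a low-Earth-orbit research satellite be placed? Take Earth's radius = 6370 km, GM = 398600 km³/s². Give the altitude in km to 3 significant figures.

1160 km

T = 108.4 min = 6504.0 s.
From T = 2π√(a³/μ): a = (μ T²/4π²)^(1/3) = (398600 × 6504.0² / 4π²)^(1/3) = 7531 km.
Altitude h = a − R = 7531 − 6370 = 1161 km.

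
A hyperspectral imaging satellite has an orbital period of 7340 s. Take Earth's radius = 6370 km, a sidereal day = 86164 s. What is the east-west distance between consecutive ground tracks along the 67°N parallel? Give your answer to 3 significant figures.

1330 km

Node shift per orbit = (7340.0/86164) × 360° = 30.67°.
Equatorial spacing = 30.67 × 111.2 km/° = 3409 km.
At 67° latitude, spacing = 3409 × cos(67°) = 1332 km.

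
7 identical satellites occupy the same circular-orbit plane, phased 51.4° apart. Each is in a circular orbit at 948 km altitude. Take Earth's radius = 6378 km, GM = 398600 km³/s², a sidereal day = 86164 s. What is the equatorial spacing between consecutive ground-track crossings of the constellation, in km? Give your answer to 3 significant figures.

Semi-major axis a = 6378 + 948 = 7326 km. Period T = 2π√(a³/μ) = 2π√(7326³/398600) = 6240.4 s = 104.01 min.
Single-satellite node shift = (6240.4/86164) × 360° = 26.07°.
With 7 satellites evenly phased, successive equator crossings are 26.07/7 = 3.725° apart.
That is 3.725 × 111.3 = 415 km at the equator.

415 km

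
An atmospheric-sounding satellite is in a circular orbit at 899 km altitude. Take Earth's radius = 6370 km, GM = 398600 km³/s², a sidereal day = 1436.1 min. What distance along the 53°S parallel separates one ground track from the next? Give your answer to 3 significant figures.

1720 km

Semi-major axis a = 6370 + 899 = 7269 km. Period T = 2π√(a³/μ) = 2π√(7269³/398600) = 6167.7 s = 102.79 min.
Node shift per orbit = (6167.7/86166) × 360° = 25.77°.
Equatorial spacing = 25.77 × 111.2 km/° = 2865 km.
At 53° latitude, spacing = 2865 × cos(53°) = 1724 km.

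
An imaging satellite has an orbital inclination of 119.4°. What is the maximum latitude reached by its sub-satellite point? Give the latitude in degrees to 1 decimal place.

60.6°

Retrograde orbit: the ground track reaches ±(180° − i) = ±(180 − 119.4) = ±60.6°.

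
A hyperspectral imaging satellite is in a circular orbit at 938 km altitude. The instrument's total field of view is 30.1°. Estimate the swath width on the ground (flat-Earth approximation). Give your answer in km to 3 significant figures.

Half-angle = 30.1°/2 = 15.05°.
Swath width ≈ 2h·tan(θ/2) = 2 × 938 × tan(15.05°) = 504.4 km.

504 km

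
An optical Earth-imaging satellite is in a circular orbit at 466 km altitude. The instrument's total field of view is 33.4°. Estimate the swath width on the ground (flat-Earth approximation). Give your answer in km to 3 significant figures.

280 km

Half-angle = 33.4°/2 = 16.7°.
Swath width ≈ 2h·tan(θ/2) = 2 × 466 × tan(16.7°) = 279.6 km.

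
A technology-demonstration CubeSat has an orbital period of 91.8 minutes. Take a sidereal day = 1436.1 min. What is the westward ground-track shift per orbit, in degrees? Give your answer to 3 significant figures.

23.0°

T = 91.8 min = 5508.0 s.
During one orbit Earth rotates (5508.0 / 86166) × 360° = 23.01°.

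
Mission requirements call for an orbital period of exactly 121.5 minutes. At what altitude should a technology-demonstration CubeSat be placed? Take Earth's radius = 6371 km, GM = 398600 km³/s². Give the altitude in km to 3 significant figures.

T = 121.5 min = 7290.0 s.
From T = 2π√(a³/μ): a = (μ T²/4π²)^(1/3) = (398600 × 7290.0² / 4π²)^(1/3) = 8126 km.
Altitude h = a − R = 8126 − 6371 = 1755 km.

1760 km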